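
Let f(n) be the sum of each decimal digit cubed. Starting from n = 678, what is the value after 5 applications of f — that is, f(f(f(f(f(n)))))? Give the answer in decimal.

678 → 6³ + 7³ + 8³ = 1071
1071 → 1³ + 0³ + 7³ + 1³ = 345
345 → 3³ + 4³ + 5³ = 216
216 → 2³ + 1³ + 6³ = 225
225 → 2³ + 2³ + 5³ = 141

141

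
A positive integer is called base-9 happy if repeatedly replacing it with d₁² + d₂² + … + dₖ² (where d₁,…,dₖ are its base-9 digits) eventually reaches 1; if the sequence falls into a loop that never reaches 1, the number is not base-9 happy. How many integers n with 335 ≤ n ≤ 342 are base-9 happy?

1

335: 335 → 21 → 13 → 17 → 65 → 53 → 89 → 65  — not base-9 happy
336: 336 → 26 → 68 → 74 → 68  — not base-9 happy
337: 337 → 33 → 45 → 25 → 53 → 89 → 65 → 53  — not base-9 happy
338: 338 → 42 → 52 → 74 → 68 → 74  — not base-9 happy
339: 339 → 53 → 89 → 65 → 53  — not base-9 happy
340: 340 → 66 → 58 → 52 → 74 → 68 → 74  — not base-9 happy
341: 341 → 81 → 1  — base-9 happy
342: 342 → 20 → 8 → 64 → 50 → 50  — not base-9 happy
base-9 happy: 341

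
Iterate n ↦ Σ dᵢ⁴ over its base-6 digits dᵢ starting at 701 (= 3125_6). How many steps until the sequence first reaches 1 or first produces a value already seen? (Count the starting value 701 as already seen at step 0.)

701 = (3,1,2,5)_6 → 3⁴ + 1⁴ + 2⁴ + 5⁴ = 81 + 1 + 16 + 625 = 723
723 = (3,2,0,3)_6 → 3⁴ + 2⁴ + 0⁴ + 3⁴ = 81 + 16 + 0 + 81 = 178
178 = (4,5,4)_6 → 4⁴ + 5⁴ + 4⁴ = 256 + 625 + 256 = 1137
1137 = (5,1,3,3)_6 → 5⁴ + 1⁴ + 3⁴ + 3⁴ = 625 + 1 + 81 + 81 = 788
788 = (3,3,5,2)_6 → 3⁴ + 3⁴ + 5⁴ + 2⁴ = 81 + 81 + 625 + 16 = 803
803 = (3,4,1,5)_6 → 3⁴ + 4⁴ + 1⁴ + 5⁴ = 81 + 256 + 1 + 625 = 963
963 = (4,2,4,3)_6 → 4⁴ + 2⁴ + 4⁴ + 3⁴ = 256 + 16 + 256 + 81 = 609
609 = (2,4,5,3)_6 → 2⁴ + 4⁴ + 5⁴ + 3⁴ = 16 + 256 + 625 + 81 = 978
978 = (4,3,1,0)_6 → 4⁴ + 3⁴ + 1⁴ + 0⁴ = 256 + 81 + 1 + 0 = 338
338 = (1,3,2,2)_6 → 1⁴ + 3⁴ + 2⁴ + 2⁴ = 1 + 81 + 16 + 16 = 114
114 = (3,1,0)_6 → 3⁴ + 1⁴ + 0⁴ = 81 + 1 + 0 = 82
82 = (2,1,4)_6 → 2⁴ + 1⁴ + 4⁴ = 16 + 1 + 256 = 273
273 = (1,1,3,3)_6 → 1⁴ + 1⁴ + 3⁴ + 3⁴ = 1 + 1 + 81 + 81 = 164
164 = (4,3,2)_6 → 4⁴ + 3⁴ + 2⁴ = 256 + 81 + 16 = 353
353 = (1,3,4,5)_6 → 1⁴ + 3⁴ + 4⁴ + 5⁴ = 1 + 81 + 256 + 625 = 963  — 963 repeats.
That took 15 steps.

15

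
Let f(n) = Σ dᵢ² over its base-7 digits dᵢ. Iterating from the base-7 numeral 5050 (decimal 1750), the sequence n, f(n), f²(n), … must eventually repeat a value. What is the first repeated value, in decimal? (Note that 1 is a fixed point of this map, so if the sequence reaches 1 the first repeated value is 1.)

1750 = (5,0,5,0)_7 → 5² + 0² + 5² + 0² = 50
50 = (1,0,1)_7 → 1² + 0² + 1² = 2
2 = (2)_7 → 2² = 4
4 = (4)_7 → 4² = 16
16 = (2,2)_7 → 2² + 2² = 8
8 = (1,1)_7 → 1² + 1² = 2  — 2 already appeared earlier.

2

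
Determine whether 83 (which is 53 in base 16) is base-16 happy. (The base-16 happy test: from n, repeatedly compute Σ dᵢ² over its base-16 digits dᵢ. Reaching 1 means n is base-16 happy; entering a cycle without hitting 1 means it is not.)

83 = (5,3)_16 → 5² + 3² = 34
34 = (2,2)_16 → 2² + 2² = 8
8 = (8)_16 → 8² = 64
64 = (4,0)_16 → 4² + 0² = 16
16 = (1,0)_16 → 1² + 0² = 1  — reached 1.

base-16 happy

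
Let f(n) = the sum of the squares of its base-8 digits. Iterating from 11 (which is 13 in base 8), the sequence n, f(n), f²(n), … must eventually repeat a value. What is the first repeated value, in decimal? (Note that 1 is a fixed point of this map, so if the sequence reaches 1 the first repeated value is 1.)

11 = (1,3)_8 → 1² + 3² = 10
10 = (1,2)_8 → 1² + 2² = 5
5 = (5)_8 → 5² = 25
25 = (3,1)_8 → 3² + 1² = 10  — 10 already appeared earlier.

10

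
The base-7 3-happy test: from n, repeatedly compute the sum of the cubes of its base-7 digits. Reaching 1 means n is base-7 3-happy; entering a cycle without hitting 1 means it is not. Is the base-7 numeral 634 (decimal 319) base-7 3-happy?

base-7 3-happy

319 = (6,3,4)_7 → 6³ + 3³ + 4³ = 307
307 = (6,1,6)_7 → 6³ + 1³ + 6³ = 433
433 = (1,1,5,6)_7 → 1³ + 1³ + 5³ + 6³ = 343
343 = (1,0,0,0)_7 → 1³ + 0³ + 0³ + 0³ = 1  — reached 1.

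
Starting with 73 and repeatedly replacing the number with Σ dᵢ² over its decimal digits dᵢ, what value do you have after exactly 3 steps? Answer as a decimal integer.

73 → 58
58 → 89
89 → 145

145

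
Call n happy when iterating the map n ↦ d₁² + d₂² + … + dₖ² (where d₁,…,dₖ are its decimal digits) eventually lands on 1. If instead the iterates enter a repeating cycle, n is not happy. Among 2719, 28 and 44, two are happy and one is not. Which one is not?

2719: 2719 → 135 → 35 → 34 → 25 → 29 → 85 → 89 → 145 → 42 → 20 → 4 → 16 → 37 → 58 → 89  — repeats 89 (not happy)
28: 28 → 68 → 100 → 1  — reaches 1 (happy)
44: 44 → 32 → 13 → 10 → 1  — reaches 1 (happy)

2719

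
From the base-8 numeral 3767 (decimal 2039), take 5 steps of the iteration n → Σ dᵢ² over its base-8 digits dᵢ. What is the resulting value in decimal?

2039 = (3,7,6,7)_8 → 3² + 7² + 6² + 7² = 143
143 = (2,1,7)_8 → 2² + 1² + 7² = 54
54 = (6,6)_8 → 6² + 6² = 72
72 = (1,1,0)_8 → 1² + 1² + 0² = 2
2 = (2)_8 → 2² = 4

4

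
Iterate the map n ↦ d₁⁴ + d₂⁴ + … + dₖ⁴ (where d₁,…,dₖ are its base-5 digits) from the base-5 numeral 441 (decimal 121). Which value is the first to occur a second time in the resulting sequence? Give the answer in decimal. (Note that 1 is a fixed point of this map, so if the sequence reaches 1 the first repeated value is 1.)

121 = (4,4,1)_5 → 4⁴ + 4⁴ + 1⁴ = 256 + 256 + 1 = 513
513 = (4,0,2,3)_5 → 4⁴ + 0⁴ + 2⁴ + 3⁴ = 256 + 0 + 16 + 81 = 353
353 = (2,4,0,3)_5 → 2⁴ + 4⁴ + 0⁴ + 3⁴ = 16 + 256 + 0 + 81 = 353  — 353 already appeared earlier.

353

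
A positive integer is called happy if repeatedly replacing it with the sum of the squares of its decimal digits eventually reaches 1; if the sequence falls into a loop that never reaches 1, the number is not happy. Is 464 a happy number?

happy

464 → 4² + 6² + 4² = 68
68 → 6² + 8² = 100
100 → 1² + 0² + 0² = 1  — reached 1.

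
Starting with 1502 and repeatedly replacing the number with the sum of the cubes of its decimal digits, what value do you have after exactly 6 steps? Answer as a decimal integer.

1502 → 1³ + 5³ + 0³ + 2³ = 1 + 125 + 0 + 8 = 134
134 → 1³ + 3³ + 4³ = 1 + 27 + 64 = 92
92 → 9³ + 2³ = 729 + 8 = 737
737 → 7³ + 3³ + 7³ = 343 + 27 + 343 = 713
713 → 7³ + 1³ + 3³ = 343 + 1 + 27 = 371
371 → 3³ + 7³ + 1³ = 27 + 343 + 1 = 371

371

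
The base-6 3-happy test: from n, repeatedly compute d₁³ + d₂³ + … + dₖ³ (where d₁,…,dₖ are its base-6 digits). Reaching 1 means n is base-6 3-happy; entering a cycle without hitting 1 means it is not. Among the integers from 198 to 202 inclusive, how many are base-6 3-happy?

3

198: 198 → 152 → 73 → 9 → 28 → 128 → 62 → 73  (repeats 73)
199: 199 → 153 → 92 → 43 → 3 → 27 → 91 → 36 → 1  (reaches 1)
200: 200 → 160 → 136 → 155 → 190 → 190  (repeats 190)
201: 201 → 179 → 314 → 81 → 36 → 1  (reaches 1)
202: 202 → 216 → 1  (reaches 1)
base-6 3-happy: 199, 201, 202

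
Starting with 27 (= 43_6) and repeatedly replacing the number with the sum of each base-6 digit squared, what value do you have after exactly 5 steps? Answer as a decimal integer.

27 = (4,3)_6 → 4² + 3² = 16 + 9 = 25
25 = (4,1)_6 → 4² + 1² = 16 + 1 = 17
17 = (2,5)_6 → 2² + 5² = 4 + 25 = 29
29 = (4,5)_6 → 4² + 5² = 16 + 25 = 41
41 = (1,0,5)_6 → 1² + 0² + 5² = 1 + 0 + 25 = 26

26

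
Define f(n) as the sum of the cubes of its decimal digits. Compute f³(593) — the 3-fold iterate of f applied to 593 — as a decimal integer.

134

593 → 5³ + 9³ + 3³ = 881
881 → 8³ + 8³ + 1³ = 1025
1025 → 1³ + 0³ + 2³ + 5³ = 134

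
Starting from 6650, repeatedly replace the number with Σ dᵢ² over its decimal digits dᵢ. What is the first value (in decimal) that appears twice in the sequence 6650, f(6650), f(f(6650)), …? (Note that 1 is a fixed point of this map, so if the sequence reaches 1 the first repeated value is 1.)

6650 → 6² + 6² + 5² + 0² = 36 + 36 + 25 + 0 = 97
97 → 9² + 7² = 81 + 49 = 130
130 → 1² + 3² + 0² = 1 + 9 + 0 = 10
10 → 1² + 0² = 1 + 0 = 1  — reached the fixed point 1.
1 → 1, so 1 is the first repeated value.

1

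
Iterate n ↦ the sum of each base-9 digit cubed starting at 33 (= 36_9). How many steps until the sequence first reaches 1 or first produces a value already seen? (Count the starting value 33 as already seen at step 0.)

33 = (3,6)_9 → 3³ + 6³ = 243
243 = (3,0,0)_9 → 3³ + 0³ + 0³ = 27
27 = (3,0)_9 → 3³ + 0³ = 27  — 27 repeats.
That took 3 steps.

3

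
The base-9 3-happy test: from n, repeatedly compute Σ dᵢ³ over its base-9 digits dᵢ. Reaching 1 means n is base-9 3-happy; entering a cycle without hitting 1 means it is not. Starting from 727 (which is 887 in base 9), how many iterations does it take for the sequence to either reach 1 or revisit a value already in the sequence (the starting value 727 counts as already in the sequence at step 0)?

14

727 = (8,8,7)_9 → 1367
1367 = (1,7,7,8)_9 → 1199
1199 = (1,5,7,2)_9 → 477
477 = (5,8,0)_9 → 637
637 = (7,7,7)_9 → 1029
1029 = (1,3,6,3)_9 → 271
271 = (3,3,1)_9 → 55
55 = (6,1)_9 → 217
217 = (2,6,1)_9 → 225
225 = (2,7,0)_9 → 351
351 = (4,3,0)_9 → 91
91 = (1,1,1)_9 → 3
3 = (3)_9 → 27
27 = (3,0)_9 → 27  — 27 repeats.
That took 14 steps.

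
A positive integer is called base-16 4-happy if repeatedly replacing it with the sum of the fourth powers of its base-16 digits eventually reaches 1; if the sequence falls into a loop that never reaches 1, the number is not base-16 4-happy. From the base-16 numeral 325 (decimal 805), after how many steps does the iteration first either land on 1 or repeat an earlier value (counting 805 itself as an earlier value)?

10

805 = (3,2,5)_16 → 3⁴ + 2⁴ + 5⁴ = 722
722 = (2,13,2)_16 → 2⁴ + 13⁴ + 2⁴ = 28593
28593 = (6,15,11,1)_16 → 6⁴ + 15⁴ + 11⁴ + 1⁴ = 66563
66563 = (1,0,4,0,3)_16 → 1⁴ + 0⁴ + 4⁴ + 0⁴ + 3⁴ = 338
338 = (1,5,2)_16 → 1⁴ + 5⁴ + 2⁴ = 642
642 = (2,8,2)_16 → 2⁴ + 8⁴ + 2⁴ = 4128
4128 = (1,0,2,0)_16 → 1⁴ + 0⁴ + 2⁴ + 0⁴ = 17
17 = (1,1)_16 → 1⁴ + 1⁴ = 2
2 = (2)_16 → 2⁴ = 16
16 = (1,0)_16 → 1⁴ + 0⁴ = 1  — reached 1.
That took 10 steps.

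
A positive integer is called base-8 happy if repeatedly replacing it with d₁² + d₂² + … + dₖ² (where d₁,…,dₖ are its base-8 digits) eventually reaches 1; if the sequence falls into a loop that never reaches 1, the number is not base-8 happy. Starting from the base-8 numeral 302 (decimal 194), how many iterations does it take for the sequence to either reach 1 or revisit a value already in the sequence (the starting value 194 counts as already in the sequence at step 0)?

3

194 = (3,0,2)_8 → 3² + 0² + 2² = 13
13 = (1,5)_8 → 1² + 5² = 26
26 = (3,2)_8 → 3² + 2² = 13  — 13 repeats.
That took 3 steps.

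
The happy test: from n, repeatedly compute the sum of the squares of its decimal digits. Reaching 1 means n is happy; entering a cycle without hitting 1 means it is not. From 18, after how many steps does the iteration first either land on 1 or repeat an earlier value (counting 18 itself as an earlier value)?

11

18 → 1² + 8² = 1 + 64 = 65
65 → 6² + 5² = 36 + 25 = 61
61 → 6² + 1² = 36 + 1 = 37
37 → 3² + 7² = 9 + 49 = 58
58 → 5² + 8² = 25 + 64 = 89
89 → 8² + 9² = 64 + 81 = 145
145 → 1² + 4² + 5² = 1 + 16 + 25 = 42
42 → 4² + 2² = 16 + 4 = 20
20 → 2² + 0² = 4 + 0 = 4
4 → 4² = 16
16 → 1² + 6² = 1 + 36 = 37  — 37 repeats.
That took 11 steps.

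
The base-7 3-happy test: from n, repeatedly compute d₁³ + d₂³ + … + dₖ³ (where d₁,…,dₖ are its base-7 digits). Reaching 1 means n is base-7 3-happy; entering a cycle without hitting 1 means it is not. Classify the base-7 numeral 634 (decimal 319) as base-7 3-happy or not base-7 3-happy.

base-7 3-happy

319 = (6,3,4)_7 → 6³ + 3³ + 4³ = 307
307 = (6,1,6)_7 → 6³ + 1³ + 6³ = 433
433 = (1,1,5,6)_7 → 1³ + 1³ + 5³ + 6³ = 343
343 = (1,0,0,0)_7 → 1³ + 0³ + 0³ + 0³ = 1  — reached 1.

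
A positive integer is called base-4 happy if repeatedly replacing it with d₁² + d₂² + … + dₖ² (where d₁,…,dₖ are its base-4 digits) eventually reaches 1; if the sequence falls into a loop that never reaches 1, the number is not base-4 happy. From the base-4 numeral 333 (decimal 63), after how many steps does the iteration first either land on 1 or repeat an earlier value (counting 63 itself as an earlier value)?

63 = (3,3,3)_4 → 27
27 = (1,2,3)_4 → 14
14 = (3,2)_4 → 13
13 = (3,1)_4 → 10
10 = (2,2)_4 → 8
8 = (2,0)_4 → 4
4 = (1,0)_4 → 1  — reached 1.
That took 7 steps.

7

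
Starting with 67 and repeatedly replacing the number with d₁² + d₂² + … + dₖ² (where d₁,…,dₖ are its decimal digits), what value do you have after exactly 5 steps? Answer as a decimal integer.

20

67 → 6² + 7² = 85
85 → 8² + 5² = 89
89 → 8² + 9² = 145
145 → 1² + 4² + 5² = 42
42 → 4² + 2² = 20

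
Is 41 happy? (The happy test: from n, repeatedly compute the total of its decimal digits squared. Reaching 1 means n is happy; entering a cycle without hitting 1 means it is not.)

not happy

41 → 4² + 1² = 16 + 1 = 17
17 → 1² + 7² = 1 + 49 = 50
50 → 5² + 0² = 25 + 0 = 25
25 → 2² + 5² = 4 + 25 = 29
29 → 2² + 9² = 4 + 81 = 85
85 → 8² + 5² = 64 + 25 = 89
89 → 8² + 9² = 64 + 81 = 145
145 → 1² + 4² + 5² = 1 + 16 + 25 = 42
42 → 4² + 2² = 16 + 4 = 20
20 → 2² + 0² = 4 + 0 = 4
4 → 4² = 16
16 → 1² + 6² = 1 + 36 = 37
37 → 3² + 7² = 9 + 49 = 58
58 → 5² + 8² = 25 + 64 = 89  — 89 already seen; the sequence cycles without reaching 1.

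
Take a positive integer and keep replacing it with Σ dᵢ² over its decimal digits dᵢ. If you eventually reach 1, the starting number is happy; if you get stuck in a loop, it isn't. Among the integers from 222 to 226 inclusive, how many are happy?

222: 222 → 12 → 5 → 25 → 29 → 85 → 89 → 145 → 42 → 20 → 4 → 16 → 37 → 58 → 89  — not happy
223: 223 → 17 → 50 → 25 → 29 → 85 → 89 → 145 → 42 → 20 → 4 → 16 → 37 → 58 → 89  — not happy
224: 224 → 24 → 20 → 4 → 16 → 37 → 58 → 89 → 145 → 42 → 20  — not happy
225: 225 → 33 → 18 → 65 → 61 → 37 → 58 → 89 → 145 → 42 → 20 → 4 → 16 → 37  — not happy
226: 226 → 44 → 32 → 13 → 10 → 1  — happy
happy: 226

1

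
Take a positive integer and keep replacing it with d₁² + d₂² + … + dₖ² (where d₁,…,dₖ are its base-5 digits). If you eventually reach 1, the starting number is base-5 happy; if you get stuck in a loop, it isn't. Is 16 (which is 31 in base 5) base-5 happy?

16 = (3,1)_5 → 3² + 1² = 10
10 = (2,0)_5 → 2² + 0² = 4
4 = (4)_5 → 4² = 16  — 16 already seen; the sequence cycles without reaching 1.

not base-5 happy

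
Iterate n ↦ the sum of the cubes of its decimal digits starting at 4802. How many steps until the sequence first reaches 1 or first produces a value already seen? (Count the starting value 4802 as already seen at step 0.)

11

4802 → 4³ + 8³ + 0³ + 2³ = 64 + 512 + 0 + 8 = 584
584 → 5³ + 8³ + 4³ = 125 + 512 + 64 = 701
701 → 7³ + 0³ + 1³ = 343 + 0 + 1 = 344
344 → 3³ + 4³ + 4³ = 27 + 64 + 64 = 155
155 → 1³ + 5³ + 5³ = 1 + 125 + 125 = 251
251 → 2³ + 5³ + 1³ = 8 + 125 + 1 = 134
134 → 1³ + 3³ + 4³ = 1 + 27 + 64 = 92
92 → 9³ + 2³ = 729 + 8 = 737
737 → 7³ + 3³ + 7³ = 343 + 27 + 343 = 713
713 → 7³ + 1³ + 3³ = 343 + 1 + 27 = 371
371 → 3³ + 7³ + 1³ = 27 + 343 + 1 = 371  — 371 repeats.
That took 11 steps.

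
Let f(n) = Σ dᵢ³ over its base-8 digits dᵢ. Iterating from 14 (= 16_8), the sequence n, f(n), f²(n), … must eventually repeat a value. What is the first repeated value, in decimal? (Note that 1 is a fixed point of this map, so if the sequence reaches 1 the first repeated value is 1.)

14 = (1,6)_8 → 1³ + 6³ = 1 + 216 = 217
217 = (3,3,1)_8 → 3³ + 3³ + 1³ = 27 + 27 + 1 = 55
55 = (6,7)_8 → 6³ + 7³ = 216 + 343 = 559
559 = (1,0,5,7)_8 → 1³ + 0³ + 5³ + 7³ = 1 + 0 + 125 + 343 = 469
469 = (7,2,5)_8 → 7³ + 2³ + 5³ = 343 + 8 + 125 = 476
476 = (7,3,4)_8 → 7³ + 3³ + 4³ = 343 + 27 + 64 = 434
434 = (6,6,2)_8 → 6³ + 6³ + 2³ = 216 + 216 + 8 = 440
440 = (6,7,0)_8 → 6³ + 7³ + 0³ = 216 + 343 + 0 = 559  — 559 already appeared earlier.

559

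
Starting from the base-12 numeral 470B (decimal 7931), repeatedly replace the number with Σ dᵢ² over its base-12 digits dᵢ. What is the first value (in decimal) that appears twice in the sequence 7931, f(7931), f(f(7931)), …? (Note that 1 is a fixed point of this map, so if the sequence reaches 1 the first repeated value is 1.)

5

7931 = (4,7,0,11)_12 → 4² + 7² + 0² + 11² = 186
186 = (1,3,6)_12 → 1² + 3² + 6² = 46
46 = (3,10)_12 → 3² + 10² = 109
109 = (9,1)_12 → 9² + 1² = 82
82 = (6,10)_12 → 6² + 10² = 136
136 = (11,4)_12 → 11² + 4² = 137
137 = (11,5)_12 → 11² + 5² = 146
146 = (1,0,2)_12 → 1² + 0² + 2² = 5
5 = (5)_12 → 5² = 25
25 = (2,1)_12 → 2² + 1² = 5  — 5 already appeared earlier.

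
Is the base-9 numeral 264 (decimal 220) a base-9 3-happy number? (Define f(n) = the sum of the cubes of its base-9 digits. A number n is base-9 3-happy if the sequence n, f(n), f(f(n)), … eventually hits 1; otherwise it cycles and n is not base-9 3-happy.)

not base-9 3-happy

220 = (2,6,4)_9 → 2³ + 6³ + 4³ = 8 + 216 + 64 = 288
288 = (3,5,0)_9 → 3³ + 5³ + 0³ = 27 + 125 + 0 = 152
152 = (1,7,8)_9 → 1³ + 7³ + 8³ = 1 + 343 + 512 = 856
856 = (1,1,5,1)_9 → 1³ + 1³ + 5³ + 1³ = 1 + 1 + 125 + 1 = 128
128 = (1,5,2)_9 → 1³ + 5³ + 2³ = 1 + 125 + 8 = 134
134 = (1,5,8)_9 → 1³ + 5³ + 8³ = 1 + 125 + 512 = 638
638 = (7,7,8)_9 → 7³ + 7³ + 8³ = 343 + 343 + 512 = 1198
1198 = (1,5,7,1)_9 → 1³ + 5³ + 7³ + 1³ = 1 + 125 + 343 + 1 = 470
470 = (5,7,2)_9 → 5³ + 7³ + 2³ = 125 + 343 + 8 = 476
476 = (5,7,8)_9 → 5³ + 7³ + 8³ = 125 + 343 + 512 = 980
980 = (1,3,0,8)_9 → 1³ + 3³ + 0³ + 8³ = 1 + 27 + 0 + 512 = 540
540 = (6,6,0)_9 → 6³ + 6³ + 0³ = 216 + 216 + 0 = 432
432 = (5,3,0)_9 → 5³ + 3³ + 0³ = 125 + 27 + 0 = 152  — 152 already seen; the sequence cycles without reaching 1.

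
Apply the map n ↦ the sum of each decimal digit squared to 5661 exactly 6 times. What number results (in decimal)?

5661 → 5² + 6² + 6² + 1² = 98
98 → 9² + 8² = 145
145 → 1² + 4² + 5² = 42
42 → 4² + 2² = 20
20 → 2² + 0² = 4
4 → 4² = 16

16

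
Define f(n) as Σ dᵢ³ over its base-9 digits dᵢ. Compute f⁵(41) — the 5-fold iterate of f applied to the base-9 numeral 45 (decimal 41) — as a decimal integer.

41 = (4,5)_9 → 4³ + 5³ = 189
189 = (2,3,0)_9 → 2³ + 3³ + 0³ = 35
35 = (3,8)_9 → 3³ + 8³ = 539
539 = (6,5,8)_9 → 6³ + 5³ + 8³ = 853
853 = (1,1,4,7)_9 → 1³ + 1³ + 4³ + 7³ = 409

409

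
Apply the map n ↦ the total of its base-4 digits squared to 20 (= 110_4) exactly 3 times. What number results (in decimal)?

20 = (1,1,0)_4 → 1² + 1² + 0² = 2
2 = (2)_4 → 2² = 4
4 = (1,0)_4 → 1² + 0² = 1

1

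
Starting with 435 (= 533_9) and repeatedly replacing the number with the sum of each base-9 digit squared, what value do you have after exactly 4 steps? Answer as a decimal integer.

435 = (5,3,3)_9 → 43
43 = (4,7)_9 → 65
65 = (7,2)_9 → 53
53 = (5,8)_9 → 89

89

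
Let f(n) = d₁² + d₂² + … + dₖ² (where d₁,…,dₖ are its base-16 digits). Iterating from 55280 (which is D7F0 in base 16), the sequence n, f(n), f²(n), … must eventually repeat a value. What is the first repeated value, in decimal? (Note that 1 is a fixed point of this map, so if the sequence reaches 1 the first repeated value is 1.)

85

55280 = (13,7,15,0)_16 → 13² + 7² + 15² + 0² = 443
443 = (1,11,11)_16 → 1² + 11² + 11² = 243
243 = (15,3)_16 → 15² + 3² = 234
234 = (14,10)_16 → 14² + 10² = 296
296 = (1,2,8)_16 → 1² + 2² + 8² = 69
69 = (4,5)_16 → 4² + 5² = 41
41 = (2,9)_16 → 2² + 9² = 85
85 = (5,5)_16 → 5² + 5² = 50
50 = (3,2)_16 → 3² + 2² = 13
13 = (13)_16 → 13² = 169
169 = (10,9)_16 → 10² + 9² = 181
181 = (11,5)_16 → 11² + 5² = 146
146 = (9,2)_16 → 9² + 2² = 85  — 85 already appeared earlier.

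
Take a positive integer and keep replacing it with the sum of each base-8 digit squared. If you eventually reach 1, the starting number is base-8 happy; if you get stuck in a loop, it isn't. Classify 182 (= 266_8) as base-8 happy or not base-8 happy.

182 = (2,6,6)_8 → 2² + 6² + 6² = 76
76 = (1,1,4)_8 → 1² + 1² + 4² = 18
18 = (2,2)_8 → 2² + 2² = 8
8 = (1,0)_8 → 1² + 0² = 1  — reached 1.

base-8 happy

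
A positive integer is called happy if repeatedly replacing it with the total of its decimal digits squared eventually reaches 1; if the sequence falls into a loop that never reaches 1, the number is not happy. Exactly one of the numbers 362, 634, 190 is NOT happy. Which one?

362: 362 → 49 → 97 → 130 → 10 → 1  — reaches 1 (happy)
634: 634 → 61 → 37 → 58 → 89 → 145 → 42 → 20 → 4 → 16 → 37  — repeats 37 (not happy)
190: 190 → 82 → 68 → 100 → 1  — reaches 1 (happy)

634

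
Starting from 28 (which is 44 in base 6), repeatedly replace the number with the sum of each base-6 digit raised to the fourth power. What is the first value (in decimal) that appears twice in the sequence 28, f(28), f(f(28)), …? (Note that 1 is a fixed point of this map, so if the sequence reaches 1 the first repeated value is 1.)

28 = (4,4)_6 → 512
512 = (2,2,1,2)_6 → 49
49 = (1,2,1)_6 → 18
18 = (3,0)_6 → 81
81 = (2,1,3)_6 → 98
98 = (2,4,2)_6 → 288
288 = (1,2,0,0)_6 → 17
17 = (2,5)_6 → 641
641 = (2,5,4,5)_6 → 1522
1522 = (1,1,0,1,4)_6 → 259
259 = (1,1,1,1)_6 → 4
4 = (4)_6 → 256
256 = (1,1,0,4)_6 → 258
258 = (1,1,1,0)_6 → 3
3 = (3)_6 → 81  — 81 already appeared earlier.

81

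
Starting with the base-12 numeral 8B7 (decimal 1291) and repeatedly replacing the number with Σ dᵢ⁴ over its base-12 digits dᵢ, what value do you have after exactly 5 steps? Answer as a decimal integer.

20016

1291 = (8,11,7)_12 → 8⁴ + 11⁴ + 7⁴ = 21138
21138 = (1,0,2,9,6)_12 → 1⁴ + 0⁴ + 2⁴ + 9⁴ + 6⁴ = 7874
7874 = (4,6,8,2)_12 → 4⁴ + 6⁴ + 8⁴ + 2⁴ = 5664
5664 = (3,3,4,0)_12 → 3⁴ + 3⁴ + 4⁴ + 0⁴ = 418
418 = (2,10,10)_12 → 2⁴ + 10⁴ + 10⁴ = 20016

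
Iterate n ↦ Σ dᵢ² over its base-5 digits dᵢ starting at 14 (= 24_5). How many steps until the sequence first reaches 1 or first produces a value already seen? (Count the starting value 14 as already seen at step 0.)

5

14 = (2,4)_5 → 2² + 4² = 4 + 16 = 20
20 = (4,0)_5 → 4² + 0² = 16 + 0 = 16
16 = (3,1)_5 → 3² + 1² = 9 + 1 = 10
10 = (2,0)_5 → 2² + 0² = 4 + 0 = 4
4 = (4)_5 → 4² = 16  — 16 repeats.
That took 5 steps.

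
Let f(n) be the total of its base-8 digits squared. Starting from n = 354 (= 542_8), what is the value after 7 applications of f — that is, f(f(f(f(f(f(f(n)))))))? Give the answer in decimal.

354 = (5,4,2)_8 → 5² + 4² + 2² = 45
45 = (5,5)_8 → 5² + 5² = 50
50 = (6,2)_8 → 6² + 2² = 40
40 = (5,0)_8 → 5² + 0² = 25
25 = (3,1)_8 → 3² + 1² = 10
10 = (1,2)_8 → 1² + 2² = 5
5 = (5)_8 → 5² = 25

25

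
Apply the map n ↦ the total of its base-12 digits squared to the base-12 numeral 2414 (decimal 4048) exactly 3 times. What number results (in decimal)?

100

4048 = (2,4,1,4)_12 → 2² + 4² + 1² + 4² = 4 + 16 + 1 + 16 = 37
37 = (3,1)_12 → 3² + 1² = 9 + 1 = 10
10 = (10)_12 → 10² = 100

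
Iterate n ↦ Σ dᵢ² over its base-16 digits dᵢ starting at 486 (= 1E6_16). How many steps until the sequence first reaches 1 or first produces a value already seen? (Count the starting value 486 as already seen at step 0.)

11

486 = (1,14,6)_16 → 233
233 = (14,9)_16 → 277
277 = (1,1,5)_16 → 27
27 = (1,11)_16 → 122
122 = (7,10)_16 → 149
149 = (9,5)_16 → 106
106 = (6,10)_16 → 136
136 = (8,8)_16 → 128
128 = (8,0)_16 → 64
64 = (4,0)_16 → 16
16 = (1,0)_16 → 1  — reached 1.
That took 11 steps.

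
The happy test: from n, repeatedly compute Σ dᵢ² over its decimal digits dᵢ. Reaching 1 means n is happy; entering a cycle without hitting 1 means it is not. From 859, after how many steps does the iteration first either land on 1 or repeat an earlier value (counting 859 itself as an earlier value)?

14

859 → 170
170 → 50
50 → 25
25 → 29
29 → 85
85 → 89
89 → 145
145 → 42
42 → 20
20 → 4
4 → 16
16 → 37
37 → 58
58 → 89  — 89 repeats.
That took 14 steps.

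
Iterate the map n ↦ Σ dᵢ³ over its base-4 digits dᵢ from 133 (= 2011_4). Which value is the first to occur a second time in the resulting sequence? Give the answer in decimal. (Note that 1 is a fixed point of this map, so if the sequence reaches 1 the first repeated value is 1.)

1

133 = (2,0,1,1)_4 → 10
10 = (2,2)_4 → 16
16 = (1,0,0)_4 → 1  — reached the fixed point 1.
1 → 1, so 1 is the first repeated value.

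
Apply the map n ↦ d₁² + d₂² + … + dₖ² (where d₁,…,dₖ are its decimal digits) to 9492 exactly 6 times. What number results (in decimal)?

40

9492 → 182
182 → 69
69 → 117
117 → 51
51 → 26
26 → 40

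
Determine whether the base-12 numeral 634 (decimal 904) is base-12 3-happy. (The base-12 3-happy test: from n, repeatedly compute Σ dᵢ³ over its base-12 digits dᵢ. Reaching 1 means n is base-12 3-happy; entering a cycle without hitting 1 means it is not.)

904 = (6,3,4)_12 → 6³ + 3³ + 4³ = 307
307 = (2,1,7)_12 → 2³ + 1³ + 7³ = 352
352 = (2,5,4)_12 → 2³ + 5³ + 4³ = 197
197 = (1,4,5)_12 → 1³ + 4³ + 5³ = 190
190 = (1,3,10)_12 → 1³ + 3³ + 10³ = 1028
1028 = (7,1,8)_12 → 7³ + 1³ + 8³ = 856
856 = (5,11,4)_12 → 5³ + 11³ + 4³ = 1520
1520 = (10,6,8)_12 → 10³ + 6³ + 8³ = 1728
1728 = (1,0,0,0)_12 → 1³ + 0³ + 0³ + 0³ = 1  — reached 1.

base-12 3-happy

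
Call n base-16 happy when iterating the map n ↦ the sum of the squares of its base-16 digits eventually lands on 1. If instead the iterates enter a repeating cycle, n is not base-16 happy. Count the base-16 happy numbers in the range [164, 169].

4

164: 164 → 116 → 65 → 17 → 2 → 4 → 16 → 1  (reaches 1)
165: 165 → 125 → 218 → 269 → 170 → 200 → 208 → 169 → 181 → 146 → 85 → 50 → 13 → 169  (repeats 169)
166: 166 → 136 → 128 → 64 → 16 → 1  (reaches 1)
167: 167 → 149 → 106 → 136 → 128 → 64 → 16 → 1  (reaches 1)
168: 168 → 164 → 116 → 65 → 17 → 2 → 4 → 16 → 1  (reaches 1)
169: 169 → 181 → 146 → 85 → 50 → 13 → 169  (repeats 169)
base-16 happy: 164, 166, 167, 168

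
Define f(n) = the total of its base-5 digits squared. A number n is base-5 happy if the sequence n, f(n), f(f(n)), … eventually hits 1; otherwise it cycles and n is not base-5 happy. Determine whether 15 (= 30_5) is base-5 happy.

not base-5 happy

15 = (3,0)_5 → 3² + 0² = 9
9 = (1,4)_5 → 1² + 4² = 17
17 = (3,2)_5 → 3² + 2² = 13
13 = (2,3)_5 → 2² + 3² = 13  — 13 already seen; the sequence cycles without reaching 1.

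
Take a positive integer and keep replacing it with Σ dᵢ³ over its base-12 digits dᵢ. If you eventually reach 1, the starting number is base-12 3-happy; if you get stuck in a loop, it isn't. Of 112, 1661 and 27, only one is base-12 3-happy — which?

112: 112 → 793 → 342 → 288 → 8 → 512 → 755 → 1464 → 1008 → 343 → 415 → 1351 → 1136 → 1855 → 1344 → 793  — repeats 793 (not base-12 3-happy)
1661: 1661 → 1672 → 1738 → 1001 → 1672  — repeats 1672 (not base-12 3-happy)
27: 27 → 35 → 1339 → 1099 → 1029 → 1073 → 593 → 190 → 1028 → 856 → 1520 → 1728 → 1  — reaches 1 (base-12 3-happy)

27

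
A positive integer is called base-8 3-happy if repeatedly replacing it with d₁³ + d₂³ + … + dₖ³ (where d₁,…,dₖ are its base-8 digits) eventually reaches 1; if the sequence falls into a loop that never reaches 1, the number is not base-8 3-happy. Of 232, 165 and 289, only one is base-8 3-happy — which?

289

232: 232 → 152 → 35 → 91 → 55 → 559 → 469 → 476 → 434 → 440 → 559  — repeats 559 (not base-8 3-happy)
165: 165 → 197 → 152 → 35 → 91 → 55 → 559 → 469 → 476 → 434 → 440 → 559  — repeats 559 (not base-8 3-happy)
289: 289 → 129 → 9 → 2 → 8 → 1  — reaches 1 (base-8 3-happy)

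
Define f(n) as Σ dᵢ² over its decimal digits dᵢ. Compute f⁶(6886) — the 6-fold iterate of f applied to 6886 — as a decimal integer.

89

6886 → 6² + 8² + 8² + 6² = 36 + 64 + 64 + 36 = 200
200 → 2² + 0² + 0² = 4 + 0 + 0 = 4
4 → 4² = 16
16 → 1² + 6² = 1 + 36 = 37
37 → 3² + 7² = 9 + 49 = 58
58 → 5² + 8² = 25 + 64 = 89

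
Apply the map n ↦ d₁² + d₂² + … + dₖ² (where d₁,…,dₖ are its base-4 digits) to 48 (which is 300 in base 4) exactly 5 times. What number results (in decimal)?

1

48 = (3,0,0)_4 → 3² + 0² + 0² = 9 + 0 + 0 = 9
9 = (2,1)_4 → 2² + 1² = 4 + 1 = 5
5 = (1,1)_4 → 1² + 1² = 1 + 1 = 2
2 = (2)_4 → 2² = 4
4 = (1,0)_4 → 1² + 0² = 1 + 0 = 1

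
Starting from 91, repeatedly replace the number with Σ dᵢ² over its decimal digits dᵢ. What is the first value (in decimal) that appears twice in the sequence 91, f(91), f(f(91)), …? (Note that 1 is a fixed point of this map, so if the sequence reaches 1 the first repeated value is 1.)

1

91 → 9² + 1² = 81 + 1 = 82
82 → 8² + 2² = 64 + 4 = 68
68 → 6² + 8² = 36 + 64 = 100
100 → 1² + 0² + 0² = 1 + 0 + 0 = 1  — reached the fixed point 1.
1 → 1, so 1 is the first repeated value.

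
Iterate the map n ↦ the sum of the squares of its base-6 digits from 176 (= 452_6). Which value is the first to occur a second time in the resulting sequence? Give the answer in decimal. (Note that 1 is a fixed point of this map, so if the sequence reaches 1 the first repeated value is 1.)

176 = (4,5,2)_6 → 4² + 5² + 2² = 16 + 25 + 4 = 45
45 = (1,1,3)_6 → 1² + 1² + 3² = 1 + 1 + 9 = 11
11 = (1,5)_6 → 1² + 5² = 1 + 25 = 26
26 = (4,2)_6 → 4² + 2² = 16 + 4 = 20
20 = (3,2)_6 → 3² + 2² = 9 + 4 = 13
13 = (2,1)_6 → 2² + 1² = 4 + 1 = 5
5 = (5)_6 → 5² = 25
25 = (4,1)_6 → 4² + 1² = 16 + 1 = 17
17 = (2,5)_6 → 2² + 5² = 4 + 25 = 29
29 = (4,5)_6 → 4² + 5² = 16 + 25 = 41
41 = (1,0,5)_6 → 1² + 0² + 5² = 1 + 0 + 25 = 26  — 26 already appeared earlier.

26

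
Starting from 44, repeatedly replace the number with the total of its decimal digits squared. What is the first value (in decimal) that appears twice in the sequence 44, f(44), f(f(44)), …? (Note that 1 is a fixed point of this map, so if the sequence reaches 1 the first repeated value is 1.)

1

44 → 4² + 4² = 16 + 16 = 32
32 → 3² + 2² = 9 + 4 = 13
13 → 1² + 3² = 1 + 9 = 10
10 → 1² + 0² = 1 + 0 = 1  — reached the fixed point 1.
1 → 1, so 1 is the first repeated value.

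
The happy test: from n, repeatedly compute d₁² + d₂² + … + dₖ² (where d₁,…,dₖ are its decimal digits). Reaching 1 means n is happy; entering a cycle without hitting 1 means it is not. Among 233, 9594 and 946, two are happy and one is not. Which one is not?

233

233: 233 → 22 → 8 → 64 → 52 → 29 → 85 → 89 → 145 → 42 → 20 → 4 → 16 → 37 → 58 → 89  — repeats 89 (not happy)
9594: 9594 → 203 → 13 → 10 → 1  — reaches 1 (happy)
946: 946 → 133 → 19 → 82 → 68 → 100 → 1  — reaches 1 (happy)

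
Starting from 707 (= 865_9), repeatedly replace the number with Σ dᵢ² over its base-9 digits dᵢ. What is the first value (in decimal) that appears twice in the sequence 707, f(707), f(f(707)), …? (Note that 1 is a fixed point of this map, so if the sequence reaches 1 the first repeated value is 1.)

1

707 = (8,6,5)_9 → 8² + 6² + 5² = 125
125 = (1,4,8)_9 → 1² + 4² + 8² = 81
81 = (1,0,0)_9 → 1² + 0² + 0² = 1  — reached the fixed point 1.
1 → 1, so 1 is the first repeated value.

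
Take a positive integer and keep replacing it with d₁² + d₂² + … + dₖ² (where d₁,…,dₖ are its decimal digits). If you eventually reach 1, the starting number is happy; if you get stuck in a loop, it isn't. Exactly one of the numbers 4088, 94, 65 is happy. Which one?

4088: 4088 → 144 → 33 → 18 → 65 → 61 → 37 → 58 → 89 → 145 → 42 → 20 → 4 → 16 → 37  — repeats 37 (not happy)
94: 94 → 97 → 130 → 10 → 1  — reaches 1 (happy)
65: 65 → 61 → 37 → 58 → 89 → 145 → 42 → 20 → 4 → 16 → 37  — repeats 37 (not happy)

94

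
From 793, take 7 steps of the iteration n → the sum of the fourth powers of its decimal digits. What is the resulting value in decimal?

4114

793 → 7⁴ + 9⁴ + 3⁴ = 2401 + 6561 + 81 = 9043
9043 → 9⁴ + 0⁴ + 4⁴ + 3⁴ = 6561 + 0 + 256 + 81 = 6898
6898 → 6⁴ + 8⁴ + 9⁴ + 8⁴ = 1296 + 4096 + 6561 + 4096 = 16049
16049 → 1⁴ + 6⁴ + 0⁴ + 4⁴ + 9⁴ = 1 + 1296 + 0 + 256 + 6561 = 8114
8114 → 8⁴ + 1⁴ + 1⁴ + 4⁴ = 4096 + 1 + 1 + 256 = 4354
4354 → 4⁴ + 3⁴ + 5⁴ + 4⁴ = 256 + 81 + 625 + 256 = 1218
1218 → 1⁴ + 2⁴ + 1⁴ + 8⁴ = 1 + 16 + 1 + 4096 = 4114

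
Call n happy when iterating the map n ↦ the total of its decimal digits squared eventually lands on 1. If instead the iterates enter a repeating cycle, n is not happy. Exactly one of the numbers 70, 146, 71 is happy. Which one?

70

70: 70 → 49 → 97 → 130 → 10 → 1  — reaches 1 (happy)
146: 146 → 53 → 34 → 25 → 29 → 85 → 89 → 145 → 42 → 20 → 4 → 16 → 37 → 58 → 89  — repeats 89 (not happy)
71: 71 → 50 → 25 → 29 → 85 → 89 → 145 → 42 → 20 → 4 → 16 → 37 → 58 → 89  — repeats 89 (not happy)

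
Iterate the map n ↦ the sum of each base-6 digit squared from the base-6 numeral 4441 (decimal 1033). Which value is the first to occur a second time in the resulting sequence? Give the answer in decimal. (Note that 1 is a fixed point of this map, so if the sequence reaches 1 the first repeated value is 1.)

1033 = (4,4,4,1)_6 → 49
49 = (1,2,1)_6 → 6
6 = (1,0)_6 → 1  — reached the fixed point 1.
1 → 1, so 1 is the first repeated value.

1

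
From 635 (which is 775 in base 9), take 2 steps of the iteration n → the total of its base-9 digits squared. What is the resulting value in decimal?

53

635 = (7,7,5)_9 → 7² + 7² + 5² = 123
123 = (1,4,6)_9 → 1² + 4² + 6² = 53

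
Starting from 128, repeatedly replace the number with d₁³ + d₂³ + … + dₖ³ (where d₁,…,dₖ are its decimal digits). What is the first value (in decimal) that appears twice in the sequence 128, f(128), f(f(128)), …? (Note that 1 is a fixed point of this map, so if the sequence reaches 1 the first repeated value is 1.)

371

128 → 521
521 → 134
134 → 92
92 → 737
737 → 713
713 → 371
371 → 371  — 371 already appeared earlier.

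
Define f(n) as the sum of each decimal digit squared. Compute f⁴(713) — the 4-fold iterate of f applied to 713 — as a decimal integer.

58

713 → 7² + 1² + 3² = 49 + 1 + 9 = 59
59 → 5² + 9² = 25 + 81 = 106
106 → 1² + 0² + 6² = 1 + 0 + 36 = 37
37 → 3² + 7² = 9 + 49 = 58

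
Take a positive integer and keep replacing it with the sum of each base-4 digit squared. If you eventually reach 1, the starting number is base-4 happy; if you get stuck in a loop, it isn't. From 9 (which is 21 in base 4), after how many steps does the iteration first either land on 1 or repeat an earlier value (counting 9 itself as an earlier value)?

4

9 = (2,1)_4 → 2² + 1² = 5
5 = (1,1)_4 → 1² + 1² = 2
2 = (2)_4 → 2² = 4
4 = (1,0)_4 → 1² + 0² = 1  — reached 1.
That took 4 steps.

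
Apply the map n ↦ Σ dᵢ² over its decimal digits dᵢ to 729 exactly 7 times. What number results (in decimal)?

89

729 → 7² + 2² + 9² = 49 + 4 + 81 = 134
134 → 1² + 3² + 4² = 1 + 9 + 16 = 26
26 → 2² + 6² = 4 + 36 = 40
40 → 4² + 0² = 16 + 0 = 16
16 → 1² + 6² = 1 + 36 = 37
37 → 3² + 7² = 9 + 49 = 58
58 → 5² + 8² = 25 + 64 = 89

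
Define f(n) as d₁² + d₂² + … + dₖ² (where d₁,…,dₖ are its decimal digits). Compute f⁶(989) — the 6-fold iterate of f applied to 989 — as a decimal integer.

989 → 9² + 8² + 9² = 81 + 64 + 81 = 226
226 → 2² + 2² + 6² = 4 + 4 + 36 = 44
44 → 4² + 4² = 16 + 16 = 32
32 → 3² + 2² = 9 + 4 = 13
13 → 1² + 3² = 1 + 9 = 10
10 → 1² + 0² = 1 + 0 = 1

1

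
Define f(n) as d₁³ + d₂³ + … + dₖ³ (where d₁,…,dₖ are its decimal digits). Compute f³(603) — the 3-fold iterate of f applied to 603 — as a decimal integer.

1458

603 → 6³ + 0³ + 3³ = 243
243 → 2³ + 4³ + 3³ = 99
99 → 9³ + 9³ = 1458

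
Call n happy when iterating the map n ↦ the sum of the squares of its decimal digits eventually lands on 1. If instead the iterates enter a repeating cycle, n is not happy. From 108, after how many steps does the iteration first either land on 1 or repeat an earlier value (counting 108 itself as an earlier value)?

11

108 → 1² + 0² + 8² = 65
65 → 6² + 5² = 61
61 → 6² + 1² = 37
37 → 3² + 7² = 58
58 → 5² + 8² = 89
89 → 8² + 9² = 145
145 → 1² + 4² + 5² = 42
42 → 4² + 2² = 20
20 → 2² + 0² = 4
4 → 4² = 16
16 → 1² + 6² = 37  — 37 repeats.
That took 11 steps.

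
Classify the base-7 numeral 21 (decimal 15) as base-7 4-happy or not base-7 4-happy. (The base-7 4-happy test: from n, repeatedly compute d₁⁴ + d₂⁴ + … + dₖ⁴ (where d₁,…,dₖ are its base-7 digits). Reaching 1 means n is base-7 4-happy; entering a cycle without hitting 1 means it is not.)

not base-7 4-happy

15 = (2,1)_7 → 17
17 = (2,3)_7 → 97
97 = (1,6,6)_7 → 2593
2593 = (1,0,3,6,3)_7 → 1459
1459 = (4,1,5,3)_7 → 963
963 = (2,5,4,4)_7 → 1153
1153 = (3,2,3,5)_7 → 803
803 = (2,2,2,5)_7 → 673
673 = (1,6,5,1)_7 → 1923
1923 = (5,4,1,5)_7 → 1507
1507 = (4,2,5,2)_7 → 913
913 = (2,4,4,3)_7 → 609
609 = (1,5,3,0)_7 → 707
707 = (2,0,3,0)_7 → 97  — 97 already seen; the sequence cycles without reaching 1.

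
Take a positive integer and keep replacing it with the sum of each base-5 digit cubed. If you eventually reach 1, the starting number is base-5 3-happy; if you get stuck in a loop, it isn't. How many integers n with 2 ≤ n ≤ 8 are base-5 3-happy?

2: 2 → 8 → 28 → 28  — not base-5 3-happy
3: 3 → 27 → 9 → 65 → 35 → 9  — not base-5 3-happy
4: 4 → 64 → 80 → 28 → 28  — not base-5 3-happy
5: 5 → 1  — base-5 3-happy
6: 6 → 2 → 8 → 28 → 28  — not base-5 3-happy
7: 7 → 9 → 65 → 35 → 9  — not base-5 3-happy
8: 8 → 28 → 28  — not base-5 3-happy
base-5 3-happy: 5

1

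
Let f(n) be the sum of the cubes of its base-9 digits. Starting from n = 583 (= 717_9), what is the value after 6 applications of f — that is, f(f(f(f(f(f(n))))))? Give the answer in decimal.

583 = (7,1,7)_9 → 687
687 = (8,4,3)_9 → 603
603 = (7,4,0)_9 → 407
407 = (5,0,2)_9 → 133
133 = (1,5,7)_9 → 469
469 = (5,7,1)_9 → 469

469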